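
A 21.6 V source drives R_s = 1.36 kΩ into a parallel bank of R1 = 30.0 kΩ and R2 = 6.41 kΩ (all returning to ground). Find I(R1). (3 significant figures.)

Combine the parallel branches: R_p = (1/30.0 + 1/6.41)⁻¹ = 5.282 kΩ.
V_A = 21.6 × 5.282/6.642 = 17.18 V.
Branch current I = V_A/R1 = 17.18/30.0 = 0.5726 mA.

I ≈ 0.573 mA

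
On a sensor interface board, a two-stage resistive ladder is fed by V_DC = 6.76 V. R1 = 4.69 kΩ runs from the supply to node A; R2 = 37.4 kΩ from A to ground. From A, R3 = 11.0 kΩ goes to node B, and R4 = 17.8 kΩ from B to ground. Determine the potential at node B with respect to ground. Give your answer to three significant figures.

V_B ≈ 3.24 V

The second stage (R3 + R4 = 28.80 kΩ) loads node A in parallel with R2.
Effective lower resistance at A: R2 ‖ 28.80 = 16.27 kΩ.
So V_A = 6.76 × 0.7762 = 5.247 V.
Stage 2 is unloaded, so V_B = V_A · R4/(R3+R4) = 5.247 × 17.8/28.80 = 3.243 V.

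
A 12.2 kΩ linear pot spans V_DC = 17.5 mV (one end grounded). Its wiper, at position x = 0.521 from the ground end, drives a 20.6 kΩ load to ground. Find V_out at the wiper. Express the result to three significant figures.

The pot divides into 5.844 kΩ above the wiper and 6.356 kΩ below.
(x·R_p) ‖ R_L = 4.857 kΩ.
V_out = 17.5 × 4.857/(5.844 + 4.857) = 7.943 mV.

V_out ≈ 7.94 mV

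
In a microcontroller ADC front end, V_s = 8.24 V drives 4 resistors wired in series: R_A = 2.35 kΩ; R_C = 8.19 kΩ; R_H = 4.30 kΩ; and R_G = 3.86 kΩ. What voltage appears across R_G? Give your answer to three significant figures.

Total series resistance ΣR = 2.35 + 8.19 + 4.30 + 3.86 = 18.70 kΩ.
Voltage divider: V = V_s · (3.860 / 18.70) = 8.24 × 0.2064 = 1.701 V.

V ≈ 1.70 V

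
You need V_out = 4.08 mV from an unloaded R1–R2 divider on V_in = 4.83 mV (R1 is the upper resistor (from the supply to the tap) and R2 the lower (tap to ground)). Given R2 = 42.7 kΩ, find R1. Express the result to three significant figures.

R1 ≈ 7.85 kΩ

Required fraction k = V_out/V_in = 0.8447.
Rearranging, R1 = R2·(1−k)/k = 42.7 × 0.1838 = 7.849 kΩ.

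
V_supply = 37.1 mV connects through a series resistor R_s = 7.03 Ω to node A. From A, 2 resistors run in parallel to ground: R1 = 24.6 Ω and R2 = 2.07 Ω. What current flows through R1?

I ≈ 0.322 mA

Equivalent of the parallel group: R_p = 1.909 Ω.
V_A = 37.1 × 1.909/8.939 = 7.924 mV.
I(R1) = V_A / R1 = 7.924/24.6 = 0.3221 mA.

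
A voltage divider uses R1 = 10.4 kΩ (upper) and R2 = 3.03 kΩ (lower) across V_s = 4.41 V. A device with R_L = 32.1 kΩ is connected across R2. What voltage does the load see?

First combine the lower leg with the load: R2 ‖ R_L = 2.769 kΩ.
Now apply the divider: V_out = 4.41 × 0.2102 = 0.9272 V.
(Unloaded it would be 0.995 V; the load pulls it down.)

V_out ≈ 0.927 V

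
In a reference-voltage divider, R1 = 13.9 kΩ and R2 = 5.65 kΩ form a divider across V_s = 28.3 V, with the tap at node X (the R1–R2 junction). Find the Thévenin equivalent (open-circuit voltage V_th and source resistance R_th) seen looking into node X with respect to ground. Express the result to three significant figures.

Open-circuit (no load on X): V_th = V_s · R2/(R1 + R2) = 28.3 × 5.65/(13.90 + 5.65) = 8.179 V.
Zeroing V_s shorts the top of R1 to ground, so R_th = R1 ‖ R2 = 4.017 kΩ.

V_th ≈ 8.18 V, R_th ≈ 4.02 kΩ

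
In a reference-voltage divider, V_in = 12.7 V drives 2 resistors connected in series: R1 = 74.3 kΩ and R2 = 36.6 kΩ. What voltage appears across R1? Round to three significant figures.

ΣR = 74.3 + 36.6 = 110.9 kΩ.
By the voltage-divider rule, V = 12.7 × 74.30/110.9 = 8.509 V.

V ≈ 8.51 V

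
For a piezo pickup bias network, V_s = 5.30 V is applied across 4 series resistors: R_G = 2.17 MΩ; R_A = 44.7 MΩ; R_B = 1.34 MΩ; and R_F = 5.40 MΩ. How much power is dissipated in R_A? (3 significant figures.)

Series current I = V_s/ΣR = 5.30/53.61 = 0.09886 µA.
P = I²R = 0.009774 × 44.7 = 0.4369 µW.

P ≈ 0.437 µW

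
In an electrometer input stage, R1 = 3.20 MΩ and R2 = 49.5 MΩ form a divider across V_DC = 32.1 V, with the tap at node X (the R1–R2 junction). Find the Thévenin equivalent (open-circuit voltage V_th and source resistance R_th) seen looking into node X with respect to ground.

V_th is the unloaded tap voltage: V_DC · R2/(R1+R2) = 32.1 × 0.9393 = 30.15 V.
Zeroing V_DC shorts the top of R1 to ground, so R_th = R1 ‖ R2 = 3.006 MΩ.

V_th ≈ 30.2 V, R_th ≈ 3.01 MΩ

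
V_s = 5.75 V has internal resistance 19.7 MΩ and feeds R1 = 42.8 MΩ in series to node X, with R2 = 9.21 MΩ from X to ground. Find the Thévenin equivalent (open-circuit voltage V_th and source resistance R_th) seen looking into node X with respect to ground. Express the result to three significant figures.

R1' = 19.7 + 42.8 = 62.50 MΩ (source resistance + R1).
With X open, the divider is unloaded: V_th = 5.75 × 9.21/71.71 = 0.7385 V.
Looking into X with the source shorted: R_th = R1'·R2/(R1'+R2) = 62.50 × 9.21/71.71 = 8.027 MΩ.

V_th ≈ 0.738 V, R_th ≈ 8.03 MΩ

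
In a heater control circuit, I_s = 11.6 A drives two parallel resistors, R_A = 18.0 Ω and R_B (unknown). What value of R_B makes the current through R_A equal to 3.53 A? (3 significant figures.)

The fraction through R_A equals R_B/(R_A+R_B).
With f = 0.3043, R_B = R_A · f/(1−f) = 18.0 × 0.4374 = 7.874 Ω.

R_B ≈ 7.87 Ω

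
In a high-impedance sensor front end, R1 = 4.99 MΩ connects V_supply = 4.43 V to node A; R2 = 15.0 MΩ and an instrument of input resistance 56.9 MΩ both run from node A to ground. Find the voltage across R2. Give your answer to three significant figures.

The load sits in parallel with R2, giving an effective lower resistance R2' = R2·R_L/(R2+R_L) = 11.87 MΩ.
Then V_out = V_supply · R2'/(R1 + R2') = 4.43 × 11.87/16.86 = 3.119 V.

V_out ≈ 3.12 V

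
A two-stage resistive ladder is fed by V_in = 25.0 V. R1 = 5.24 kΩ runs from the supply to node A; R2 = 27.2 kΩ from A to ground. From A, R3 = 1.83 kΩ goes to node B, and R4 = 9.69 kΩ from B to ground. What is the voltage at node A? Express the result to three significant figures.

The second stage (R3 + R4 = 11.52 kΩ) loads node A in parallel with R2.
Effective lower resistance at A: R2 ‖ 11.52 = 8.093 kΩ.
First divider: V_A = V_in · 8.093/(5.24 + 8.093) = 15.17 V.

V_A ≈ 15.2 V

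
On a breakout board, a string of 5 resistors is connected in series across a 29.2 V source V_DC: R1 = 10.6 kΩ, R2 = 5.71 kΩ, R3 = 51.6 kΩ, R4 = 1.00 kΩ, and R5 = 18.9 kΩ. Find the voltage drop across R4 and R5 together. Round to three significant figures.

V ≈ 6.62 V

Total series resistance ΣR = 10.6 + 5.71 + 51.6 + 1.00 + 18.9 = 87.81 kΩ.
R_{R4..R5} = 1.00 + 18.9 = 19.90 kΩ.
V = V_DC · R/ΣR = 29.2 × 0.2266 = 6.617 V.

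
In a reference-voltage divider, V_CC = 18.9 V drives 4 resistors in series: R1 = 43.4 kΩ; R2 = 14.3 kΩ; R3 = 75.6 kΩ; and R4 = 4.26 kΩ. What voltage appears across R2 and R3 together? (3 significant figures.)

V ≈ 12.4 V

ΣR = 43.4 + 14.3 + 75.6 + 4.26 = 137.6 kΩ.
R_{R2..R3} = 14.3 + 75.6 = 89.90 kΩ.
V = V_CC · R/ΣR = 18.9 × 0.6535 = 12.35 V.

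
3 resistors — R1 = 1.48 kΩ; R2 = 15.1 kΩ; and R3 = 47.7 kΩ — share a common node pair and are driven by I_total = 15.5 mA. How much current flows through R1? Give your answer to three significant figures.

I ≈ 13.7 mA

ΣG = 1/1.48 + 1/15.1 + 1/47.7 = 0.7629.
By the current-divider rule, I = I_total · G_k/ΣG = 15.5 × 0.8857 = 13.73 mA.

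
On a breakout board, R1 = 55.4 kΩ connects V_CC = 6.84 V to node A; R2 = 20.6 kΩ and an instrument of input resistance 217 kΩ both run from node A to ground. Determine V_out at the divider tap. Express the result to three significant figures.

V_out ≈ 1.73 V

First combine the lower leg with the load: R2 ‖ R_L = 18.81 kΩ.
Now apply the divider: V_out = 6.84 × 0.2535 = 1.734 V.
(Unloaded it would be 1.85 V; the load pulls it down.)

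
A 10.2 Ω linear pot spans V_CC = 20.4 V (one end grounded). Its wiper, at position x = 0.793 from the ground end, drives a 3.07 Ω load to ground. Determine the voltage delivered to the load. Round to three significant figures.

Lower segment x·R_p = 8.089 Ω; upper segment (1−x)·R_p = 2.111 Ω.
(x·R_p) ‖ R_L = 2.225 Ω.
Then V_out = V_CC · 2.225/(2.111 + 2.225) = 10.47 V.

V_out ≈ 10.5 V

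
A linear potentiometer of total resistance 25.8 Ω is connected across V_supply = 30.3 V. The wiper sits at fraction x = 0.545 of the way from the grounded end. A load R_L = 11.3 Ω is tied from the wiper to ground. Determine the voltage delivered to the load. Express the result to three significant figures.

V_out ≈ 10.5 V

The pot divides into 11.74 Ω above the wiper and 14.06 Ω below.
(x·R_p) ‖ R_L = 6.265 Ω.
Then V_out = V_supply · 6.265/(11.74 + 6.265) = 10.54 V.
(Unloaded: V_out = x·V_supply = 16.5 V.)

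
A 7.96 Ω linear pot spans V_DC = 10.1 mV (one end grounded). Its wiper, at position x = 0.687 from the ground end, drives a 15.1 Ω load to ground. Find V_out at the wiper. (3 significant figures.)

V_out ≈ 6.23 mV

Lower segment x·R_p = 5.469 Ω; upper segment (1−x)·R_p = 2.491 Ω.
R_L loads the lower segment: effective lower R = 4.015 Ω.
Loaded-divider output: V_out = 10.1 × 0.6171 = 6.232 mV.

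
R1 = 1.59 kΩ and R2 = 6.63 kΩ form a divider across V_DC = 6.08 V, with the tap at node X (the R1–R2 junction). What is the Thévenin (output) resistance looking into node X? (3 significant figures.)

Zeroing V_DC shorts the top of R1 to ground, so R_th = R1 ‖ R2 = 1.282 kΩ.

R_th ≈ 1.28 kΩ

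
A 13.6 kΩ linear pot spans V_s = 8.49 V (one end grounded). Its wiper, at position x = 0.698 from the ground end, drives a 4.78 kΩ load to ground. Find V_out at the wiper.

V_out ≈ 3.70 V

Split the track: R_lower = x·R_p = 9.493 kΩ, R_upper = (1−x)·R_p = 4.107 kΩ.
Lower segment in parallel with the load: 9.493 ‖ 4.78 = 3.179 kΩ.
Then V_out = V_s · 3.179/(4.107 + 3.179) = 3.704 V.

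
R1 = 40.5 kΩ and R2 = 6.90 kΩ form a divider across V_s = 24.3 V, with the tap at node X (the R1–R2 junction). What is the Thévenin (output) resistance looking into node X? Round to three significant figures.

With V_s suppressed (replaced by a short), R_th = R1 ‖ R2 = (40.50 × 6.90)/(40.50 + 6.90) = 5.896 kΩ.

R_th ≈ 5.90 kΩ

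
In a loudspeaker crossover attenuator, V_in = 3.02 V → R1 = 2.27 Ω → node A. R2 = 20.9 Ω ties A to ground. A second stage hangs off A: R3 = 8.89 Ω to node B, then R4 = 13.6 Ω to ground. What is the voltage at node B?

V_B ≈ 1.51 V

The second stage (R3 + R4 = 22.49 Ω) loads node A in parallel with R2.
Effective lower resistance at A: R2 ‖ 22.49 = 10.83 Ω.
So V_A = 3.02 × 0.8268 = 2.497 V.
V_B = V_A × 0.6047 = 1.510 V.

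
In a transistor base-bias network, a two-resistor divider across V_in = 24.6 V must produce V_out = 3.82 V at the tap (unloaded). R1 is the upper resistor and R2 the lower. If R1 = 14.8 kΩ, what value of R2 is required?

The divider ratio is R2/(R1+R2) = 3.82/24.6 = 0.1553.
So R2 = R1 · V_out/(V_in − V_out) = 14.8 × 3.82/(24.6 − 3.82) = 14.8 × 0.1838 = 2.721 kΩ.

R2 ≈ 2.72 kΩ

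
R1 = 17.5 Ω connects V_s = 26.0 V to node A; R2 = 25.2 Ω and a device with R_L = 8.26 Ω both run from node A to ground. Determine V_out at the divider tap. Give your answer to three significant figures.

V_out ≈ 6.82 V

First combine the lower leg with the load: R2 ‖ R_L = 6.221 Ω.
Then V_out = V_s · R2'/(R1 + R2') = 26.0 × 6.221/23.72 = 6.819 V.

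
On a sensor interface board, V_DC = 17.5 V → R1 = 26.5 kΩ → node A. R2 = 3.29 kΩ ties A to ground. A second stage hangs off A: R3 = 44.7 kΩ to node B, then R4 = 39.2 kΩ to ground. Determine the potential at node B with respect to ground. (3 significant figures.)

Looking into the second stage from A: R3 + R4 = 83.90 kΩ appears in parallel with R2.
R2 ‖ (R3+R4) = 3.166 kΩ.
So V_A = 17.5 × 0.1067 = 1.868 V.
V_B = V_A × 0.4672 = 0.8726 V.

V_B ≈ 0.873 V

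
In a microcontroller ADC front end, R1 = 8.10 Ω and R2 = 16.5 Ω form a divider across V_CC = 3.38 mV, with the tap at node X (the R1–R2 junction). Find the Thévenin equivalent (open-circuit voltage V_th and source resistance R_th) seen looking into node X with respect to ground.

V_th ≈ 2.27 mV, R_th ≈ 5.43 Ω

With X open, the divider is unloaded: V_th = 3.38 × 16.5/24.60 = 2.267 mV.
Zeroing V_CC shorts the top of R1 to ground, so R_th = R1 ‖ R2 = 5.433 Ω.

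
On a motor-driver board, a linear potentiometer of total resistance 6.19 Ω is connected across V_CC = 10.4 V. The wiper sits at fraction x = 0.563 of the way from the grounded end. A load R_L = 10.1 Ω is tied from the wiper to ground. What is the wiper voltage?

V_out ≈ 5.09 V

Lower segment x·R_p = 3.485 Ω; upper segment (1−x)·R_p = 2.705 Ω.
Lower segment in parallel with the load: 3.485 ‖ 10.1 = 2.591 Ω.
Loaded-divider output: V_out = 10.4 × 0.4892 = 5.088 V.
(Unloaded: V_out = x·V_CC = 5.86 V.)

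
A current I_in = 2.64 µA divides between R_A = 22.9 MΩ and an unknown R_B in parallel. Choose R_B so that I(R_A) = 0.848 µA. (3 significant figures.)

In a two-way split, I_A/I_in = R_B/(R_A + R_B).
With f = 0.3212, R_B = R_A · f/(1−f) = 22.9 × 0.4732 = 10.84 MΩ.

R_B ≈ 10.8 MΩ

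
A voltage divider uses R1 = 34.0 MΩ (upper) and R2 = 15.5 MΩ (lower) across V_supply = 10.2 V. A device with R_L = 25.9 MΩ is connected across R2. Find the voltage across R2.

V_out ≈ 2.26 V

R2 ‖ R_L = (15.5 × 25.9)/(15.5 + 25.9) = 9.697 MΩ.
Then V_out = V_supply · R2'/(R1 + R2') = 10.2 × 9.697/43.70 = 2.264 V.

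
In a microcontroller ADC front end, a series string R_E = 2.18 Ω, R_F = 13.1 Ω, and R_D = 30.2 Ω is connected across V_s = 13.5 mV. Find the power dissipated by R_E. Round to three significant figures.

ΣR = 45.48 Ω → I = 13.5/45.48 = 0.2968 mA.
P = I²R = 0.08811 × 2.18 = 0.1921 µW.

P ≈ 0.192 µW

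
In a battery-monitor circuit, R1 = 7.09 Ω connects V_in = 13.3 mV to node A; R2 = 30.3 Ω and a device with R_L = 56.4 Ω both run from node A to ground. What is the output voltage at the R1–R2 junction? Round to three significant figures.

The load sits in parallel with R2, giving an effective lower resistance R2' = R2·R_L/(R2+R_L) = 19.71 Ω.
Now apply the divider: V_out = 13.3 × 0.7355 = 9.782 mV.
(Unloaded it would be 10.8 mV; the load pulls it down.)

V_out ≈ 9.78 mV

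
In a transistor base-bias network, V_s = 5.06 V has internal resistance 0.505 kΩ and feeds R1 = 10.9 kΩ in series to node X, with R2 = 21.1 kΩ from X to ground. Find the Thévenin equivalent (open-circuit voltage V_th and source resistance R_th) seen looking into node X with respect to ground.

V_th ≈ 3.28 V, R_th ≈ 7.40 kΩ

R1' = 0.505 + 10.9 = 11.41 kΩ (source resistance + R1).
Open-circuit (no load on X): V_th = V_s · R2/(R1' + R2) = 5.06 × 21.1/(11.41 + 21.1) = 3.285 V.
Zeroing V_s shorts the top of R1' to ground, so R_th = R1' ‖ R2 = 7.403 kΩ.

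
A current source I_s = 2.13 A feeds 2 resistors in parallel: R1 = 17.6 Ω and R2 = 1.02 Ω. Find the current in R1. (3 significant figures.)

I ≈ 0.117 A

Two-branch current divider: I_k = I_s · R_other/(R_1 + R_2).
So I = 2.13 × 1.02/18.62 = 0.1167 A.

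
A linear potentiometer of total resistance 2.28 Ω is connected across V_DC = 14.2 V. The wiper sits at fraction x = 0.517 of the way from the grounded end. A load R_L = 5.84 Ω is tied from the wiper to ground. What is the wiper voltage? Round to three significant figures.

V_out ≈ 6.69 V

The pot divides into 1.101 Ω above the wiper and 1.179 Ω below.
(x·R_p) ‖ R_L = 0.9808 Ω.
Then V_out = V_DC · 0.9808/(1.101 + 0.9808) = 6.689 V.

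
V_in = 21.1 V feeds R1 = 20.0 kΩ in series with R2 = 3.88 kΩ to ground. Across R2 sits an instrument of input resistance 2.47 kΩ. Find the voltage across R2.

V_out ≈ 1.48 V

First combine the lower leg with the load: R2 ‖ R_L = 1.509 kΩ.
Now apply the divider: V_out = 21.1 × 0.07017 = 1.481 V.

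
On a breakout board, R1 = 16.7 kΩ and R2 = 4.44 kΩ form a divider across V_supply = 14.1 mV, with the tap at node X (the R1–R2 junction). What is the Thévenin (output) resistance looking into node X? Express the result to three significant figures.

R_th ≈ 3.51 kΩ

Looking into X with the source shorted: R_th = R1·R2/(R1+R2) = 16.70 × 4.44/21.14 = 3.507 kΩ.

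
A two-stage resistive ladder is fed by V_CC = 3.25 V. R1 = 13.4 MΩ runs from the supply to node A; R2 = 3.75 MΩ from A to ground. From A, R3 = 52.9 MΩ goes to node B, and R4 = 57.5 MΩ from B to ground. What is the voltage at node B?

The second stage (R3 + R4 = 110.4 MΩ) loads node A in parallel with R2.
R2 ‖ (R3+R4) = 3.627 MΩ.
First divider: V_A = V_CC · 3.627/(13.4 + 3.627) = 0.6923 V.
Stage 2 is unloaded, so V_B = V_A · R4/(R3+R4) = 0.6923 × 57.5/110.4 = 0.3606 V.

V_B ≈ 0.361 V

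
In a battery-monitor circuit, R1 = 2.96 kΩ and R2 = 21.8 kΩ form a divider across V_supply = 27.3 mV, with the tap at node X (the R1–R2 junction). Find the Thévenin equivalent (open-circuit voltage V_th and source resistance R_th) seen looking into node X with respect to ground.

V_th ≈ 24.0 mV, R_th ≈ 2.61 kΩ

Open-circuit (no load on X): V_th = V_supply · R2/(R1 + R2) = 27.3 × 21.8/(2.960 + 21.8) = 24.04 mV.
Looking into X with the source shorted: R_th = R1·R2/(R1+R2) = 2.960 × 21.8/24.76 = 2.606 kΩ.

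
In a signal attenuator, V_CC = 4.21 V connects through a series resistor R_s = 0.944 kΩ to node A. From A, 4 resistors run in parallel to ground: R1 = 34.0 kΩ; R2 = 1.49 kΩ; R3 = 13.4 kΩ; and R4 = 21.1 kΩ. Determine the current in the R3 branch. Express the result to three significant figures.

I ≈ 0.177 mA

Parallel bank: R_p = 1/(1/34.0 + 1/1.49 + 1/13.4 + 1/21.1) = 1.216 kΩ.
V_A by voltage divider: V_A = 4.21 × 1.216/(0.944 + 1.216) = 2.370 V.
Branch current I = V_A/R3 = 2.370/13.4 = 0.1769 mA.
(Check via current divider: I_total = 1.949 mA; share G_k/ΣG = 0.09072 → same result.)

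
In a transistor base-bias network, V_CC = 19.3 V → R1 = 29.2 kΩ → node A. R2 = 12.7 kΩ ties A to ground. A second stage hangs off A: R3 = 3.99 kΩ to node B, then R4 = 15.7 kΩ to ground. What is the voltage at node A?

V_A ≈ 4.04 V

The second stage (R3 + R4 = 19.69 kΩ) loads node A in parallel with R2.
R2 ‖ (R3+R4) = 7.720 kΩ.
So V_A = 19.3 × 0.2091 = 4.036 V.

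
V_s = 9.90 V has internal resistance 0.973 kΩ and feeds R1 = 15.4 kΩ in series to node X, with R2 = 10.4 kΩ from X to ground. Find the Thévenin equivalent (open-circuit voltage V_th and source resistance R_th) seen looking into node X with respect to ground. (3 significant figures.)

V_th ≈ 3.85 V, R_th ≈ 6.36 kΩ

R1' = 0.973 + 15.4 = 16.37 kΩ (source resistance + R1).
With X open, the divider is unloaded: V_th = 9.90 × 10.4/26.77 = 3.846 V.
With V_s suppressed (replaced by a short), R_th = R1' ‖ R2 = (16.37 × 10.4)/(16.37 + 10.4) = 6.360 kΩ.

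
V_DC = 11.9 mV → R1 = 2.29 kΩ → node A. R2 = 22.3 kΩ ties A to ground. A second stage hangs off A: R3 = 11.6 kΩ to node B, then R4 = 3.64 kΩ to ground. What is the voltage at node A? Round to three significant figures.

Node A sees R2 in parallel with the series input of stage 2, R3 + R4 = 15.24 kΩ.
R2 ‖ (R3+R4) = 9.053 kΩ.
V_A = 11.9 × 9.053/(2.29 + 9.053) = 9.498 mV.

V_A ≈ 9.50 mV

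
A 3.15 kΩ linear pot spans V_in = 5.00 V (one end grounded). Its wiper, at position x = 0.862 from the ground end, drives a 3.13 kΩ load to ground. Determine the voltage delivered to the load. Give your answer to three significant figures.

Split the track: R_lower = x·R_p = 2.715 kΩ, R_upper = (1−x)·R_p = 0.4347 kΩ.
R_L loads the lower segment: effective lower R = 1.454 kΩ.
Loaded-divider output: V_out = 5.00 × 0.7698 = 3.849 V.
(Unloaded: V_out = x·V_in = 4.31 V.)

V_out ≈ 3.85 V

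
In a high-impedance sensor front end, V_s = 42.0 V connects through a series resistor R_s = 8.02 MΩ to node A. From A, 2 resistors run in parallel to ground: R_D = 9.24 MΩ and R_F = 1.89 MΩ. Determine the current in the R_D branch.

Equivalent of the parallel group: R_p = 1.569 MΩ.
V_A = 42.0 × 1.569/9.589 = 6.872 V.
Branch current I = V_A/R_D = 6.872/9.24 = 0.7438 µA.

I ≈ 0.744 µA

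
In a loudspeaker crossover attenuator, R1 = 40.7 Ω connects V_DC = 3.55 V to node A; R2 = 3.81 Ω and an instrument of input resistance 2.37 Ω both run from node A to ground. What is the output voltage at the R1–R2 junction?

V_out ≈ 0.123 V

First combine the lower leg with the load: R2 ‖ R_L = 1.461 Ω.
Now apply the divider: V_out = 3.55 × 0.03466 = 0.1230 V.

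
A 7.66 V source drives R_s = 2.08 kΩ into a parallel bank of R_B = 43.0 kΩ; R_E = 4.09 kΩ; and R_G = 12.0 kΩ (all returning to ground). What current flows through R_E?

Combine the parallel branches: R_p = (1/43.0 + 1/4.09 + 1/12.0)⁻¹ = 2.848 kΩ.
Node voltage V_A = V_s · R_p/(R_s + R_p) = 7.66 × 0.5779 = 4.427 V.
I(R_E) = V_A / R_E = 4.427/4.09 = 1.082 mA.

I ≈ 1.08 mA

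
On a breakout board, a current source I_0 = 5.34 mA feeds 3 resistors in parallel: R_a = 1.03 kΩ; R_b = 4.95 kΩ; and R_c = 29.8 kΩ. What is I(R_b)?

I ≈ 0.894 mA

ΣG = 1/1.03 + 1/4.95 + 1/29.8 = 1.206.
R_b takes the fraction G_k/ΣG = 0.2020/1.206 = 0.1674, so I = 5.34 × 0.1674 = 0.8942 mA.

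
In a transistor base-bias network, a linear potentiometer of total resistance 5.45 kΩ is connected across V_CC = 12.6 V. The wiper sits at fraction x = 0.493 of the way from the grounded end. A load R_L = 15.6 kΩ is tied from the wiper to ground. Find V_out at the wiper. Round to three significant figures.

Lower segment x·R_p = 2.687 kΩ; upper segment (1−x)·R_p = 2.763 kΩ.
Lower segment in parallel with the load: 2.687 ‖ 15.6 = 2.292 kΩ.
Loaded-divider output: V_out = 12.6 × 0.4534 = 5.713 V.

V_out ≈ 5.71 V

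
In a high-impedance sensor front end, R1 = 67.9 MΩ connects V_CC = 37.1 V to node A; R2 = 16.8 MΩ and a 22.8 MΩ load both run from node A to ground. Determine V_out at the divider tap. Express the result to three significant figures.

V_out ≈ 4.63 V

R2 ‖ R_L = (16.8 × 22.8)/(16.8 + 22.8) = 9.673 MΩ.
Now apply the divider: V_out = 37.1 × 0.1247 = 4.626 V.
(Unloaded it would be 7.36 V; the load pulls it down.)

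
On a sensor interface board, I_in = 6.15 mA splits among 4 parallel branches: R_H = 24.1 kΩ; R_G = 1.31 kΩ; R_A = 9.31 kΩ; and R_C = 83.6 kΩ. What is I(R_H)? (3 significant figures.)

I ≈ 0.276 mA

ΣG = 1/24.1 + 1/1.31 + 1/9.31 + 1/83.6 = 0.9242.
By the current-divider rule, I = I_in · G_k/ΣG = 6.15 × 0.04490 = 0.2761 mA.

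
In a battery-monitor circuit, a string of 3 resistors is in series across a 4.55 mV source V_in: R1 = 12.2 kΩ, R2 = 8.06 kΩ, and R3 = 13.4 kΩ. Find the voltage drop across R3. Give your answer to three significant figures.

V ≈ 1.81 mV

Total series resistance ΣR = 12.2 + 8.06 + 13.4 = 33.66 kΩ.
V = V_in · R/ΣR = 4.55 × 0.3981 = 1.811 mV.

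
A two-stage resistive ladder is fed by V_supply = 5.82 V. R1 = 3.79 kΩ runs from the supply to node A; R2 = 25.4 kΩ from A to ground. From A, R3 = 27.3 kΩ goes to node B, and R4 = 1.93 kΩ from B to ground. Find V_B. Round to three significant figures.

V_B ≈ 0.300 V

The second stage (R3 + R4 = 29.23 kΩ) loads node A in parallel with R2.
Effective lower resistance at A: R2 ‖ 29.23 = 13.59 kΩ.
V_A = 5.82 × 13.59/(3.79 + 13.59) = 4.551 V.
V_B = V_A × 0.06603 = 0.3005 V.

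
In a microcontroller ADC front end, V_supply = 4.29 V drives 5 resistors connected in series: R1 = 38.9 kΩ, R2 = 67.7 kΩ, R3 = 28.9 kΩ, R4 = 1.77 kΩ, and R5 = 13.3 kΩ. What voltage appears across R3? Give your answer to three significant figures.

V ≈ 0.823 V

Total series resistance ΣR = 38.9 + 67.7 + 28.9 + 1.77 + 13.3 = 150.6 kΩ.
Voltage divider: V = V_supply · (28.90 / 150.6) = 4.29 × 0.1919 = 0.8234 V.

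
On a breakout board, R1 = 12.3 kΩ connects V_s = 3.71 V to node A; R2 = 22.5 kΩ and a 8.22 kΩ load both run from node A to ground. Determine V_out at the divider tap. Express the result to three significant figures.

V_out ≈ 1.22 V

First combine the lower leg with the load: R2 ‖ R_L = 6.021 kΩ.
Voltage divider with the loaded lower leg: V_out = 3.71 × 6.021/(12.3 + 6.021) = 3.71 × 0.3286 = 1.219 V.
(Unloaded it would be 2.40 V; the load pulls it down.)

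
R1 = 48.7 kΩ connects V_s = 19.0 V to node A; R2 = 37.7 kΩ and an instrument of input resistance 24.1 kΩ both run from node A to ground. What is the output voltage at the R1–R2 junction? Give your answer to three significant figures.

The load sits in parallel with R2, giving an effective lower resistance R2' = R2·R_L/(R2+R_L) = 14.70 kΩ.
Voltage divider with the loaded lower leg: V_out = 19.0 × 14.70/(48.7 + 14.70) = 19.0 × 0.2319 = 4.406 V.

V_out ≈ 4.41 V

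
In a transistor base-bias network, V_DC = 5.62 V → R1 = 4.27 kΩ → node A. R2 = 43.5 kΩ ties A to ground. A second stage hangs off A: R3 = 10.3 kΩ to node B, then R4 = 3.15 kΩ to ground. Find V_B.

V_B ≈ 0.930 V

The second stage (R3 + R4 = 13.45 kΩ) loads node A in parallel with R2.
Effective lower resistance at A: R2 ‖ 13.45 = 10.27 kΩ.
So V_A = 5.62 × 0.7064 = 3.970 V.
Stage 2 is unloaded, so V_B = V_A · R4/(R3+R4) = 3.970 × 3.15/13.45 = 0.9298 V.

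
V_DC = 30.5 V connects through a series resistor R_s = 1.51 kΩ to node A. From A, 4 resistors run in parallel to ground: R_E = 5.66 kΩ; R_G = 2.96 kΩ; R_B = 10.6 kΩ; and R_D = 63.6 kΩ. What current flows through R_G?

I ≈ 5.30 mA

Parallel bank: R_p = 1/(1/5.66 + 1/2.96 + 1/10.6 + 1/63.6) = 1.601 kΩ.
V_A = 30.5 × 1.601/3.111 = 15.70 V.
Branch current I = V_A/R_G = 15.70/2.96 = 5.303 mA.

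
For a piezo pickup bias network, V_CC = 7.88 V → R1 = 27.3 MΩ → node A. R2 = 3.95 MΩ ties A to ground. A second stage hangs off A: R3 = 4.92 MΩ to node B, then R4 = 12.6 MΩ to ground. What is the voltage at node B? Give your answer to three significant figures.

The second stage (R3 + R4 = 17.52 MΩ) loads node A in parallel with R2.
Effective lower resistance at A: R2 ‖ 17.52 = 3.223 MΩ.
So V_A = 7.88 × 0.1056 = 0.8321 V.
Stage 2 is unloaded, so V_B = V_A · R4/(R3+R4) = 0.8321 × 12.6/17.52 = 0.5985 V.

V_B ≈ 0.598 V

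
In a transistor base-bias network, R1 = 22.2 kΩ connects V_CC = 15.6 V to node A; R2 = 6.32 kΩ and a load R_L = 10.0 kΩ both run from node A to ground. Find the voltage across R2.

V_out ≈ 2.32 V

First combine the lower leg with the load: R2 ‖ R_L = 3.873 kΩ.
Now apply the divider: V_out = 15.6 × 0.1485 = 2.317 V.
(Unloaded it would be 3.46 V; the load pulls it down.)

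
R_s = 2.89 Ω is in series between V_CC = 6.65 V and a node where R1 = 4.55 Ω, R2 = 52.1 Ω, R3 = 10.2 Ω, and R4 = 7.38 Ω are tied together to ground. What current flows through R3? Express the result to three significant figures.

I ≈ 0.276 A

Equivalent of the parallel group: R_p = 2.116 Ω.
V_A by voltage divider: V_A = 6.65 × 2.116/(2.89 + 2.116) = 2.811 V.
I(R3) = V_A / R3 = 2.811/10.2 = 0.2756 A.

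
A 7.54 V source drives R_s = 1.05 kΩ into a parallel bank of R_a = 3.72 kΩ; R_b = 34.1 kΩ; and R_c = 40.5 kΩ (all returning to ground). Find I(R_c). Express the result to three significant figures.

Equivalent of the parallel group: R_p = 3.098 kΩ.
Node voltage V_A = V_supply · R_p/(R_s + R_p) = 7.54 × 0.7468 = 5.631 V.
Branch current I = V_A/R_c = 5.631/40.5 = 0.1390 mA.

I ≈ 0.139 mA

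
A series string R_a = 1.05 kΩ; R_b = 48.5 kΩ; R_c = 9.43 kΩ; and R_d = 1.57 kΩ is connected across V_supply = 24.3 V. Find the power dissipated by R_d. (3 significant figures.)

ΣR = 60.55 kΩ → I = 24.3/60.55 = 0.4013 mA.
P = I²R = 0.1611 × 1.57 = 0.2529 mW.

P ≈ 0.253 mW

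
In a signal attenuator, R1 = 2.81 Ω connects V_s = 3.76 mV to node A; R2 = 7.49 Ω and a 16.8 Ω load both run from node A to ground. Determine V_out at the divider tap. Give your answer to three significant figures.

V_out ≈ 2.44 mV

R2 ‖ R_L = (7.49 × 16.8)/(7.49 + 16.8) = 5.180 Ω.
Voltage divider with the loaded lower leg: V_out = 3.76 × 5.180/(2.81 + 5.180) = 3.76 × 0.6483 = 2.438 mV.
(Unloaded it would be 2.73 mV; the load pulls it down.)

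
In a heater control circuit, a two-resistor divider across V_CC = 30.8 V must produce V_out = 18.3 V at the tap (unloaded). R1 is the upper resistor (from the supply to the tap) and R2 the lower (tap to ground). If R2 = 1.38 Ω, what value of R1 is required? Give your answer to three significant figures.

V_out/V_CC = R2/(R1+R2) = 0.5942.
Rearranging, R1 = R2·(1−k)/k = 1.38 × 0.6831 = 0.9426 Ω.

R1 ≈ 0.943 Ω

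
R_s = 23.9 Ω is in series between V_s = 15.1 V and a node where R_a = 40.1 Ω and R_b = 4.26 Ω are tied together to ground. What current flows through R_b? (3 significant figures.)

I ≈ 0.492 A

Combine the parallel branches: R_p = (1/40.1 + 1/4.26)⁻¹ = 3.851 Ω.
Node voltage V_A = V_s · R_p/(R_s + R_p) = 15.1 × 0.1388 = 2.095 V.
Branch current I = V_A/R_b = 2.095/4.26 = 0.4919 A.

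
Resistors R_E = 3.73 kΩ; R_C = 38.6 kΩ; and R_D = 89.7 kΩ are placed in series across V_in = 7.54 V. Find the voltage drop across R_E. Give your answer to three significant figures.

Total series resistance ΣR = 3.73 + 38.6 + 89.7 = 132.0 kΩ.
V = V_in · R/ΣR = 7.54 × 0.02825 = 0.2130 V.

V ≈ 0.213 V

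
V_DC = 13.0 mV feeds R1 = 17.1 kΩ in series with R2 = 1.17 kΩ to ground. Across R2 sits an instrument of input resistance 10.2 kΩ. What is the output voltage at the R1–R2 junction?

R2 ‖ R_L = (1.17 × 10.2)/(1.17 + 10.2) = 1.050 kΩ.
Then V_out = V_DC · R2'/(R1 + R2') = 13.0 × 1.050/18.15 = 0.7518 mV.

V_out ≈ 0.752 mV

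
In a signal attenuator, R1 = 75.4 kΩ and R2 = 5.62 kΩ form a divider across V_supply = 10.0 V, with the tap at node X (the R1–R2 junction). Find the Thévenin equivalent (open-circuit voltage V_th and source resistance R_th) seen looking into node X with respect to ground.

V_th ≈ 0.694 V, R_th ≈ 5.23 kΩ

Open-circuit (no load on X): V_th = V_supply · R2/(R1 + R2) = 10.0 × 5.62/(75.40 + 5.62) = 0.6937 V.
Zeroing V_supply shorts the top of R1 to ground, so R_th = R1 ‖ R2 = 5.230 kΩ.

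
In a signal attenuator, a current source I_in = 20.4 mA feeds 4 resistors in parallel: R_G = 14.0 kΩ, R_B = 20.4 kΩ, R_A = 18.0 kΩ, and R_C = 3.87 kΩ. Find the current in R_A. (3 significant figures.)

I ≈ 2.61 mA

Total conductance ΣG = 1/14.0 + 1/20.4 + 1/18.0 + 1/3.87 = 0.4344 (units of 1/kΩ).
Current divider: I(R_A) = I_in · G_k/ΣG = 20.4 × (0.05556/0.4344) = 20.4 × 0.1279 = 2.609 mA.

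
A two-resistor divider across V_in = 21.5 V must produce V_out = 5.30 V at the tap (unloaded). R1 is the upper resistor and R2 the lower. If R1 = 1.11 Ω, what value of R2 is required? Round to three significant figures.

The divider ratio is R2/(R1+R2) = 5.30/21.5 = 0.2465.
R2 = R1 · 0.2465/(1 − 0.2465) = 0.3631 Ω.

R2 ≈ 0.363 Ω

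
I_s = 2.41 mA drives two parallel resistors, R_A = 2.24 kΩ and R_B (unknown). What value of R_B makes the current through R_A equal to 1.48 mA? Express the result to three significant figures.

Two-branch current divider: I_A = I_s · R_B/(R_A + R_B).
With f = 0.6141, R_B = R_A · f/(1−f) = 2.24 × 1.591 = 3.565 kΩ.

R_B ≈ 3.56 kΩ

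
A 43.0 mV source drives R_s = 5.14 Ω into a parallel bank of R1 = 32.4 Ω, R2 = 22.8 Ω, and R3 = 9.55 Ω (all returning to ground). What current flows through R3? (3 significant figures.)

I ≈ 2.34 mA

Combine the parallel branches: R_p = (1/32.4 + 1/22.8 + 1/9.55)⁻¹ = 5.573 Ω.
V_A = 43.0 × 5.573/10.71 = 22.37 mV.
I(R3) = V_A / R3 = 22.37/9.55 = 2.342 mA.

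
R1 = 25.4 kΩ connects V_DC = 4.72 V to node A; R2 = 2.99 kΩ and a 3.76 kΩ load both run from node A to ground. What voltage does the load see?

V_out ≈ 0.290 V

The load sits in parallel with R2, giving an effective lower resistance R2' = R2·R_L/(R2+R_L) = 1.666 kΩ.
Then V_out = V_DC · R2'/(R1 + R2') = 4.72 × 1.666/27.07 = 0.2905 V.
(Unloaded it would be 0.497 V; the load pulls it down.)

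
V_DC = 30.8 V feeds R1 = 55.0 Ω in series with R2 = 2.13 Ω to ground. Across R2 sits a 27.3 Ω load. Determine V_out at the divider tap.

The load sits in parallel with R2, giving an effective lower resistance R2' = R2·R_L/(R2+R_L) = 1.976 Ω.
Then V_out = V_DC · R2'/(R1 + R2') = 30.8 × 1.976/56.98 = 1.068 V.

V_out ≈ 1.07 V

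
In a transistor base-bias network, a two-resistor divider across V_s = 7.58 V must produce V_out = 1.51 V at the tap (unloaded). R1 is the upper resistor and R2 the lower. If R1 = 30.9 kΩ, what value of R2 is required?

R2 ≈ 7.69 kΩ

V_out/V_s = R2/(R1+R2) = 0.1992.
So R2 = R1 · V_out/(V_s − V_out) = 30.9 × 1.51/(7.58 − 1.51) = 30.9 × 0.2488 = 7.687 kΩ.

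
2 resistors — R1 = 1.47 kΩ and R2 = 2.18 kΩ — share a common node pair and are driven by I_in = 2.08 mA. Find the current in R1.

For two parallel branches, I_k = I_in · (other R)/(sum of R).
I(R1) = 2.08 × 2.18/(1.47 + 2.18) = 2.08 × 0.5973 = 1.242 mA.

I ≈ 1.24 mA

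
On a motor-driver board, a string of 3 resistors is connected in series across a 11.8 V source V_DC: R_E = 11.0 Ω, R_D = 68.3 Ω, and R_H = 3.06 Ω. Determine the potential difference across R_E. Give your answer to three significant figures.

V ≈ 1.58 V

Total series resistance ΣR = 11.0 + 68.3 + 3.06 = 82.36 Ω.
Voltage divider: V = V_DC · (11.00 / 82.36) = 11.8 × 0.1336 = 1.576 V.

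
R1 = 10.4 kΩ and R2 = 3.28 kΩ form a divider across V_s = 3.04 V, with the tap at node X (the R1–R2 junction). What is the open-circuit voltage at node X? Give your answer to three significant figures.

Open-circuit (no load on X): V_th = V_s · R2/(R1 + R2) = 3.04 × 3.28/(10.40 + 3.28) = 0.7289 V.

V_th ≈ 0.729 V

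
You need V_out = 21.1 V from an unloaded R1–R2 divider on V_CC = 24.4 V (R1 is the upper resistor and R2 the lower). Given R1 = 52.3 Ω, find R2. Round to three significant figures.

R2 ≈ 334 Ω

Required fraction k = V_out/V_CC = 0.8648.
R2 = R1 · 0.8648/(1 − 0.8648) = 334.4 Ω.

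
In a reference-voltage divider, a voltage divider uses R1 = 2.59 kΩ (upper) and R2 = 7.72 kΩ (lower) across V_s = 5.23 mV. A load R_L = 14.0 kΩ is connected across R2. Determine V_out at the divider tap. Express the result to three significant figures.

First combine the lower leg with the load: R2 ‖ R_L = 4.976 kΩ.
Voltage divider with the loaded lower leg: V_out = 5.23 × 4.976/(2.59 + 4.976) = 5.23 × 0.6577 = 3.440 mV.

V_out ≈ 3.44 mV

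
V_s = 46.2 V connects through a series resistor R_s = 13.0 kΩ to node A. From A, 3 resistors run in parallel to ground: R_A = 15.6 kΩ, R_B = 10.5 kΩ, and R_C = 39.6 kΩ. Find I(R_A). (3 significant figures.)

I ≈ 0.871 mA

Combine the parallel branches: R_p = (1/15.6 + 1/10.5 + 1/39.6)⁻¹ = 5.417 kΩ.
Node voltage V_A = V_s · R_p/(R_s + R_p) = 46.2 × 0.2941 = 13.59 V.
I(R_A) = V_A / R_A = 13.59/15.6 = 0.8711 mA.
(Check via current divider: I_total = 2.509 mA; share G_k/ΣG = 0.3473 → same result.)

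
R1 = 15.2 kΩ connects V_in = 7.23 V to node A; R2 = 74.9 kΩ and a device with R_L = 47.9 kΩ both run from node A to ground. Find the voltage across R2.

R2 ‖ R_L = (74.9 × 47.9)/(74.9 + 47.9) = 29.22 kΩ.
Voltage divider with the loaded lower leg: V_out = 7.23 × 29.22/(15.2 + 29.22) = 7.23 × 0.6578 = 4.756 V.
(Unloaded it would be 6.01 V; the load pulls it down.)

V_out ≈ 4.76 V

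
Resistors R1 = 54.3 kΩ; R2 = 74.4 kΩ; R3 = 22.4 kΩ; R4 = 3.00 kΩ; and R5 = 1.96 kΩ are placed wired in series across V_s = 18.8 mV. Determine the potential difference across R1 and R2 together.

Total series resistance ΣR = 54.3 + 74.4 + 22.4 + 3.00 + 1.96 = 156.1 kΩ.
R_{R1..R2} = 54.3 + 74.4 = 128.7 kΩ.
V = V_s · R/ΣR = 18.8 × 0.8247 = 15.50 mV.

V ≈ 15.5 mV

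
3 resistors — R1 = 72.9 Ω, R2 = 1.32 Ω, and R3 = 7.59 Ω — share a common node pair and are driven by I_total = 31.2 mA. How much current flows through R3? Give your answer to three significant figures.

Conductances: ΣG = 1/72.9 + 1/1.32 + 1/7.59 = 0.9030 (1/Ω).
Current divider: I(R3) = I_total · G_k/ΣG = 31.2 × (0.1318/0.9030) = 31.2 × 0.1459 = 4.552 mA.

I ≈ 4.55 mA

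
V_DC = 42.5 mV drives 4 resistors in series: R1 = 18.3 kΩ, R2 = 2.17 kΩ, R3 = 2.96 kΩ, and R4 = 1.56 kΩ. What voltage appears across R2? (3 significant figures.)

V ≈ 3.69 mV

Series total: ΣR = 18.3 + 2.17 + 2.96 + 1.56 = 24.99 kΩ.
V = V_DC · R/ΣR = 42.5 × 0.08683 = 3.690 mV.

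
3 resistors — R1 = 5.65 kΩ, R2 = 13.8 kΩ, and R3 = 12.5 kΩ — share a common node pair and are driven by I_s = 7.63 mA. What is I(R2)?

Conductances: ΣG = 1/5.65 + 1/13.8 + 1/12.5 = 0.3295 (1/kΩ).
Current divider: I(R2) = I_s · G_k/ΣG = 7.63 × (0.07246/0.3295) = 7.63 × 0.2200 = 1.678 mA.

I ≈ 1.68 mA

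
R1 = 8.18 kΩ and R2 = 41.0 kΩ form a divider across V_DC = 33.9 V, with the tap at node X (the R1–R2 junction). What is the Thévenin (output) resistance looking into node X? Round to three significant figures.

R_th ≈ 6.82 kΩ

With V_DC suppressed (replaced by a short), R_th = R1 ‖ R2 = (8.180 × 41.0)/(8.180 + 41.0) = 6.819 kΩ.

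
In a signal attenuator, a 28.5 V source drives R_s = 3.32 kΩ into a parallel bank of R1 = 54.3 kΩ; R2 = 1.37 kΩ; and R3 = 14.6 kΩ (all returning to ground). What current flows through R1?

I ≈ 0.141 mA

Equivalent of the parallel group: R_p = 1.224 kΩ.
V_A = 28.5 × 1.224/4.544 = 7.678 V.
Branch current I = V_A/R1 = 7.678/54.3 = 0.1414 mA.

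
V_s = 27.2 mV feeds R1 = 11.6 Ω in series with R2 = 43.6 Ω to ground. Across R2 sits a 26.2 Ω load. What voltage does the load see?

V_out ≈ 15.9 mV

First combine the lower leg with the load: R2 ‖ R_L = 16.37 Ω.
Voltage divider with the loaded lower leg: V_out = 27.2 × 16.37/(11.6 + 16.37) = 27.2 × 0.5852 = 15.92 mV.
(Unloaded it would be 21.5 mV; the load pulls it down.)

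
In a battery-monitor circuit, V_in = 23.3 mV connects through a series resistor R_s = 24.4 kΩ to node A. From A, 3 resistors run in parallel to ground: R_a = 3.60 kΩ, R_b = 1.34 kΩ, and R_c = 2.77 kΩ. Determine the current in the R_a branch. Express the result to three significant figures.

I ≈ 0.186 µA

Parallel bank: R_p = 1/(1/3.60 + 1/1.34 + 1/2.77) = 0.7220 kΩ.
V_A = 23.3 × 0.7220/25.12 = 0.6696 mV.
Branch current I = V_A/R_a = 0.6696/3.60 = 0.1860 µA.
(Check via current divider: I_total = 0.9275 µA; share G_k/ΣG = 0.2006 → same result.)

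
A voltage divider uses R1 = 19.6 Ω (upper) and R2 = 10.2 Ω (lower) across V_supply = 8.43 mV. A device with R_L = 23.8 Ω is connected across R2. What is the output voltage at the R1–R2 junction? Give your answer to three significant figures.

V_out ≈ 2.25 mV

The load sits in parallel with R2, giving an effective lower resistance R2' = R2·R_L/(R2+R_L) = 7.140 Ω.
Then V_out = V_supply · R2'/(R1 + R2') = 8.43 × 7.140/26.74 = 2.251 mV.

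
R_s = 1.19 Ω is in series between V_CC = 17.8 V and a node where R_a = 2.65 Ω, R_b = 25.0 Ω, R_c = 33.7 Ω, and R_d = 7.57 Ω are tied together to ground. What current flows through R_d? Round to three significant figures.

I ≈ 1.39 A

Parallel bank: R_p = 1/(1/2.65 + 1/25.0 + 1/33.7 + 1/7.57) = 1.727 Ω.
V_A by voltage divider: V_A = 17.8 × 1.727/(1.19 + 1.727) = 10.54 V.
Branch current I = V_A/R_d = 10.54/7.57 = 1.392 A.
(Equivalently: I_total = 6.103 A, then current-divider fraction G_k/ΣG = 0.2281.)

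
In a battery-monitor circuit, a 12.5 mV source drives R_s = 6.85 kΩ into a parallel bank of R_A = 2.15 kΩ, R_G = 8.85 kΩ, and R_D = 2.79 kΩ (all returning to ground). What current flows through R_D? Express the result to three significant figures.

I ≈ 0.604 µA

Equivalent of the parallel group: R_p = 1.068 kΩ.
V_A by voltage divider: V_A = 12.5 × 1.068/(6.85 + 1.068) = 1.686 mV.
I(R_D) = V_A / R_D = 1.686/2.79 = 0.6042 µA.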